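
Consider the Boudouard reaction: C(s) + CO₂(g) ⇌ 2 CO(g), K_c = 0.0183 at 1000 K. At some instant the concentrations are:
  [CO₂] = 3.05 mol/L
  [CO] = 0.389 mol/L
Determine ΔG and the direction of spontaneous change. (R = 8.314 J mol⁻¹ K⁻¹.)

(C is a pure solid — omitted from Q_c.)
Q_c = [CO]² / [CO₂] = (0.389)² / (3.05) = 0.0496
ΔG = RT ln(Q_c/K_c) = (8.314 J mol⁻¹ K⁻¹)(1000 K) × ln(0.0496/0.0183)
   = (8.314 kJ/mol)(0.9971) = 8.29 kJ/mol
ΔG > 0, so the forward reaction is non-spontaneous (proceeds in reverse).

ΔG = 8.29 kJ/mol; the forward reaction is non-spontaneous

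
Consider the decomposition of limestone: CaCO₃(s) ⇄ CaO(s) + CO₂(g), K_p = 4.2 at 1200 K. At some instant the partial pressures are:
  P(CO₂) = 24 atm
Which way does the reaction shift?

to the left

(CaCO₃, CaO are pure solids — omitted from Q_p.)
Q_p = P(CO₂) = 24
Q_p = 24 > K_p = 4.2, so the reverse reaction proceeds.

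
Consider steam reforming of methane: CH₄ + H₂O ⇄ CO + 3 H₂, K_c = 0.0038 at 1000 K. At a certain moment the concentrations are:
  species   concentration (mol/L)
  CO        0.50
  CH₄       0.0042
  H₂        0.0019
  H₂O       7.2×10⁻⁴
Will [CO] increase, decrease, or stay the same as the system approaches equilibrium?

increase

Q_c = [CO]·[H₂]³ / ([CH₄]·[H₂O]) = (0.50)·(0.0019)³ / ((0.0042)·(7.2×10⁻⁴)) = 0.0011
Q_c = 0.0011 < K_c = 0.0038: net forward reaction.
CO is a product, so it increases.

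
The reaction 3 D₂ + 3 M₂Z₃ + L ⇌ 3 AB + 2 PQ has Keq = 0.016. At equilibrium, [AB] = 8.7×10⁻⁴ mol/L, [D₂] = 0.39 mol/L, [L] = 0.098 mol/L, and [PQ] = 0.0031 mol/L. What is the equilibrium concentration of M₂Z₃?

[M₂Z₃] = 4.1×10⁻⁴ mol/L

At equilibrium, Keq = [AB]³·[PQ]² / ([D₂]³·[M₂Z₃]³·[L]) = 0.016.
(8.7×10⁻⁴)³·(0.0031)² / ((0.39)³·([M₂Z₃])³·(0.098)) = 0.016
[M₂Z₃]³ = 6.80×10⁻¹¹ ⇒ [M₂Z₃] = 4.1×10⁻⁴ mol/L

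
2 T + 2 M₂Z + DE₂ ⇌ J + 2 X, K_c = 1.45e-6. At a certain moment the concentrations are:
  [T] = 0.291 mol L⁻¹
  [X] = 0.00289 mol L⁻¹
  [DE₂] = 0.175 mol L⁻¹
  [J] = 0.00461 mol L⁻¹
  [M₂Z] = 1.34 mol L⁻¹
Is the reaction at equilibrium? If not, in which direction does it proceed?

Q_c = [J]·[X]² / ([T]²·[M₂Z]²·[DE₂]) = (0.00461)·(0.00289)² / ((0.291)²·(1.34)²·(0.175)) = 1.45e-6
Q_c = 1.45e-6 = K_c, so the system is already at equilibrium.

no net change (already at equilibrium)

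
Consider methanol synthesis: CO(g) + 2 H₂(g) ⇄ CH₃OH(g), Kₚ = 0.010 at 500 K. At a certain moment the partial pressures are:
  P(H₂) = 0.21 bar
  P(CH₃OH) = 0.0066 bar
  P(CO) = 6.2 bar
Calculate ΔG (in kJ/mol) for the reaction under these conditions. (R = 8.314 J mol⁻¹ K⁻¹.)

Qₚ = P(CH₃OH) / (P(CO)·P(H₂)²) = (0.0066) / ((6.2)·(0.21)²) = 0.0241
ΔG = RT ln(Qₚ/Kₚ) = (8.314 J mol⁻¹ K⁻¹)(500 K) × ln(0.0241/0.010)
   = (4.157 kJ/mol)(0.8796) = 3.66 kJ/mol
ΔG > 0, so the forward reaction is non-spontaneous (proceeds in reverse).

ΔG = 3.66 kJ/mol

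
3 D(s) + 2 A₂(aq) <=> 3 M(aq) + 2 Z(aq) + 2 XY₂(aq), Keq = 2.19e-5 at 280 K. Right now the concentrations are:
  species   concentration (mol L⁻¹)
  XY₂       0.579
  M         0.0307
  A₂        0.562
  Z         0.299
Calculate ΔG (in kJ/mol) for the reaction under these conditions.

(D is a pure solid — omitted from Q.)
Q = [M]³·[Z]²·[XY₂]² / [A₂]² = (0.0307)³·(0.299)²·(0.579)² / (0.562)² = 2.75e-6
ΔG = RT ln(Q/Keq) = (8.314 J mol⁻¹ K⁻¹)(280 K) × ln(2.75e-6/2.19e-5)
   = (2.328 kJ/mol)(-2.075) = -4.83 kJ/mol
ΔG < 0, so the forward reaction is spontaneous (proceeds forward).

ΔG = -4.83 kJ/mol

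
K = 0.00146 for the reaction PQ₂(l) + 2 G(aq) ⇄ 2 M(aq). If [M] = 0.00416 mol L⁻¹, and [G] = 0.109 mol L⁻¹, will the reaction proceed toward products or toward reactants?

at equilibrium

(PQ₂ is a pure liquid — omitted from Q.)
Q = [M]² / [G]² = (0.00416)² / (0.109)² = 0.00146
Q = 0.00146 = K, so the system is already at equilibrium.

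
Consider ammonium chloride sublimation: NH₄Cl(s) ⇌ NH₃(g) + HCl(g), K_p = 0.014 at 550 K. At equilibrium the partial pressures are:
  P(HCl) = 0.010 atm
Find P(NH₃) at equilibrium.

(NH₄Cl is a pure solid — omitted from K_p.)
At equilibrium, K_p = P(NH₃)·P(HCl) = 0.014.
(P(NH₃))·(0.010) = 0.014
P(NH₃) = 1.40 = 1.4 atm

P(NH₃) = 1.4 atm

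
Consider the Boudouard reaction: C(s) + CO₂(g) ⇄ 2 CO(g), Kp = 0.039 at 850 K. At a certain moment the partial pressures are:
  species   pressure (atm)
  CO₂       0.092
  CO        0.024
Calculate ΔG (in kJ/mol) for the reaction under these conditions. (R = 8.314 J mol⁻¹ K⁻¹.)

ΔG = -12.9 kJ/mol

(C is a pure solid — omitted from Qp.)
Qp = P(CO)² / P(CO₂) = (0.024)² / (0.092) = 0.00626
ΔG = RT ln(Qp/Kp) = (8.314 J mol⁻¹ K⁻¹)(850 K) × ln(0.00626/0.039)
   = (7.067 kJ/mol)(-1.829) = -12.9 kJ/mol
ΔG < 0, so the forward reaction is spontaneous (proceeds forward).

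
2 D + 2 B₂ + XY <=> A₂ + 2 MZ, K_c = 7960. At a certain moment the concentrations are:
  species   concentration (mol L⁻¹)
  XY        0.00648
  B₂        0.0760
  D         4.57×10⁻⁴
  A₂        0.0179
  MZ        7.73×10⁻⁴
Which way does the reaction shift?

toward products

Q_c = [A₂]·[MZ]² / ([D]²·[B₂]²·[XY]) = (0.0179)·(7.73×10⁻⁴)² / ((4.57×10⁻⁴)²·(0.0760)²·(0.00648)) = 1370
Q_c = 1370 < K_c = 7960, so the forward reaction proceeds.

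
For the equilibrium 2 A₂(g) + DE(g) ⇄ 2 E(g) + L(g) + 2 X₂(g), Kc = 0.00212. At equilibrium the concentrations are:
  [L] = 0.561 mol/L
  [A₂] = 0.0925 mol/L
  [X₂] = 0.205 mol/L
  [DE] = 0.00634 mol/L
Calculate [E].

At equilibrium, Kc = [E]²·[L]·[X₂]² / ([A₂]²·[DE]) = 0.00212.
([E])²·(0.561)·(0.205)² / ((0.0925)²·(0.00634)) = 0.00212
[E]² = 4.88e-6 ⇒ [E] = 0.00221 mol/L

[E] = 0.00221 mol/L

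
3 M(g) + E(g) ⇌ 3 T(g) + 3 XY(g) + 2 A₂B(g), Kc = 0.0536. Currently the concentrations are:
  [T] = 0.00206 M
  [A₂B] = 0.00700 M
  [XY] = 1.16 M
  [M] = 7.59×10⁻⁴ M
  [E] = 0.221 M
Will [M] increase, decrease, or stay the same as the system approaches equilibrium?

Qc = [T]³·[XY]³·[A₂B]² / ([M]³·[E]) = (0.00206)³·(1.16)³·(0.00700)² / ((7.59×10⁻⁴)³·(0.221)) = 0.00692
Qc = 0.00692 < Kc = 0.0536: net forward reaction.
M is a reactant, so it decreases.

decrease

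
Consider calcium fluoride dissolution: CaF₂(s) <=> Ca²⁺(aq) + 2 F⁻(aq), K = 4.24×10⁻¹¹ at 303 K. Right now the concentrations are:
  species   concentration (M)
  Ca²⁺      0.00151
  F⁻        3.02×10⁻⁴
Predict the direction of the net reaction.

to the left

(CaF₂ is a pure solid — omitted from Q.)
Q = [Ca²⁺]·[F⁻]² = (0.00151)·(3.02×10⁻⁴)² = 1.38×10⁻¹⁰
Q = 1.38×10⁻¹⁰ > K = 4.24×10⁻¹¹, so the reverse reaction proceeds.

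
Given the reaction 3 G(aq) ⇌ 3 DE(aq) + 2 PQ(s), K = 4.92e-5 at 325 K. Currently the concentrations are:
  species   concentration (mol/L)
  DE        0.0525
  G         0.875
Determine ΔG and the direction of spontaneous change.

(PQ is a pure solid — omitted from Q.)
Q = [DE]³ / [G]³ = (0.0525)³ / (0.875)³ = 2.16e-4
ΔG = RT ln(Q/K) = (8.314 J mol⁻¹ K⁻¹)(325 K) × ln(2.16e-4/4.92e-5)
   = (2.702 kJ/mol)(1.479) = 4.00 kJ/mol
ΔG > 0, so the forward reaction is non-spontaneous (proceeds in reverse).

ΔG = 4.00 kJ/mol; the forward reaction is non-spontaneous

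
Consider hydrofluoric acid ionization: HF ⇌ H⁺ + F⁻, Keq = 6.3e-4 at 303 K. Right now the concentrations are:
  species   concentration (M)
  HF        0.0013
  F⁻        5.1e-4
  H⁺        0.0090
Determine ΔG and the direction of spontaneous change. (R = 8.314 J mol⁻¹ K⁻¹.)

ΔG = 4.34 kJ/mol; the forward reaction is non-spontaneous

Q = [H⁺]·[F⁻] / [HF] = (0.0090)·(5.1e-4) / (0.0013) = 0.00353
ΔG = RT ln(Q/Keq) = (8.314 J mol⁻¹ K⁻¹)(303 K) × ln(0.00353/6.3e-4)
   = (2.519 kJ/mol)(1.723) = 4.34 kJ/mol
ΔG > 0, so the forward reaction is non-spontaneous (proceeds in reverse).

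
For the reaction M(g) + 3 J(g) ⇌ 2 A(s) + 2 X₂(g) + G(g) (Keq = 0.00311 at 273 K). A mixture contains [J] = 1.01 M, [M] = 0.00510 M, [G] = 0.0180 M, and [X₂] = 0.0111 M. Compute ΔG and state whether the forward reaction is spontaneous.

(A is a pure solid — omitted from Q.)
Q = [X₂]²·[G] / ([M]·[J]³) = (0.0111)²·(0.0180) / ((0.00510)·(1.01)³) = 4.22×10⁻⁴
ΔG = RT ln(Q/Keq) = (8.314 J mol⁻¹ K⁻¹)(273 K) × ln(4.22×10⁻⁴/0.00311)
   = (2.270 kJ/mol)(-1.997) = -4.53 kJ/mol
ΔG < 0, so the forward reaction is spontaneous (proceeds forward).

ΔG = -4.53 kJ/mol; the forward reaction is spontaneous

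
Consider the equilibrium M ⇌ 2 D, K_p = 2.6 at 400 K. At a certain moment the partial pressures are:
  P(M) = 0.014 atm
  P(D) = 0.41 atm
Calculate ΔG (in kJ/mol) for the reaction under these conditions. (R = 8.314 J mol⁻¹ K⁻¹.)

Q_p = P(D)² / P(M) = (0.41)² / (0.014) = 12.0
ΔG = RT ln(Q_p/K_p) = (8.314 J mol⁻¹ K⁻¹)(400 K) × ln(12.0/2.6)
   = (3.326 kJ/mol)(1.529) = 5.09 kJ/mol
ΔG > 0, so the forward reaction is non-spontaneous (proceeds in reverse).

ΔG = 5.09 kJ/mol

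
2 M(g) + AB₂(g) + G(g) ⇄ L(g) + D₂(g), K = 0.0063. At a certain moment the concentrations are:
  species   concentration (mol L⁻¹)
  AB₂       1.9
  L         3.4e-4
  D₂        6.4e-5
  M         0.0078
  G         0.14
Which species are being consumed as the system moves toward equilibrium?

Q = [L]·[D₂] / ([M]²·[AB₂]·[G]) = (3.4e-4)·(6.4e-5) / ((0.0078)²·(1.9)·(0.14)) = 0.0013
Q = 0.0013 < K = 0.0063: net forward reaction.

M, AB₂, G (reactants)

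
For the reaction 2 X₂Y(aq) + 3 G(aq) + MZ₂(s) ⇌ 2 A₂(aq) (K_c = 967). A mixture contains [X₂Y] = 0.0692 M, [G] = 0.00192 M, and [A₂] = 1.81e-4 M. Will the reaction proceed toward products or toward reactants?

neither direction; the system is at equilibrium

(MZ₂ is a pure solid — omitted from Q_c.)
Q_c = [A₂]² / ([X₂Y]²·[G]³) = (1.81e-4)² / ((0.0692)²·(0.00192)³) = 967
Q_c = 967 = K_c, so the system is already at equilibrium.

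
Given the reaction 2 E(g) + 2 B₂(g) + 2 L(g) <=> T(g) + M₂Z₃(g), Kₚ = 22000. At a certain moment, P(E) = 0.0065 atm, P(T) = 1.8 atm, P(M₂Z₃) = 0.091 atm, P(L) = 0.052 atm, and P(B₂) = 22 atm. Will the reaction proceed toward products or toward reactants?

toward products

Qₚ = P(T)·P(M₂Z₃) / (P(E)²·P(B₂)²·P(L)²) = (1.8)·(0.091) / ((0.0065)²·(22)²·(0.052)²) = 3000
Qₚ = 3000 < Kₚ = 22000, so the forward reaction proceeds.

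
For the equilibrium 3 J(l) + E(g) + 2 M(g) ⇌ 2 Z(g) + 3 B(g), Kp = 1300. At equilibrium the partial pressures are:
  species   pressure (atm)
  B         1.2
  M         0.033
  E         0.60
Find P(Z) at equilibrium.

P(Z) = 0.70 atm

(J is a pure liquid — omitted from Kp.)
At equilibrium, Kp = P(Z)²·P(B)³ / (P(E)·P(M)²) = 1300.
(P(Z))²·(1.2)³ / ((0.60)·(0.033)²) = 1300
P(Z)² = 0.492 ⇒ P(Z) = 0.70 atm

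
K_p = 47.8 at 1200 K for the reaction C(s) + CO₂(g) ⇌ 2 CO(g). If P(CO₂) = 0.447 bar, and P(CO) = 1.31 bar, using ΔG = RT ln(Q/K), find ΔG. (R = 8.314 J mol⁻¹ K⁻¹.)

ΔG = -25.2 kJ/mol

(C is a pure solid — omitted from Q_p.)
Q_p = P(CO)² / P(CO₂) = (1.31)² / (0.447) = 3.84
ΔG = RT ln(Q_p/K_p) = (8.314 J mol⁻¹ K⁻¹)(1200 K) × ln(3.84/47.8)
   = (9.977 kJ/mol)(-2.522) = -25.2 kJ/mol
ΔG < 0, so the forward reaction is spontaneous (proceeds forward).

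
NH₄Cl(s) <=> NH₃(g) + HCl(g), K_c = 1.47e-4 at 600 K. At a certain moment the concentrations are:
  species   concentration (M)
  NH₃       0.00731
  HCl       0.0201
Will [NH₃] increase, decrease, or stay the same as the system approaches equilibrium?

(NH₄Cl is a pure solid — omitted from Q_c.)
Q_c = [NH₃]·[HCl] = (0.00731)·(0.0201) = 1.47e-4
Q_c = 1.47e-4 = K_c; the system is at equilibrium.

stay the same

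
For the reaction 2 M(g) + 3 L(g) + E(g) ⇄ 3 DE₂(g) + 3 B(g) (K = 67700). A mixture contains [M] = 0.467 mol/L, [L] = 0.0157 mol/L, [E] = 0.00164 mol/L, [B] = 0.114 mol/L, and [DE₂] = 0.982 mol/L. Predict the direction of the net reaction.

Q = [DE₂]³·[B]³ / ([M]²·[L]³·[E]) = (0.982)³·(0.114)³ / ((0.467)²·(0.0157)³·(0.00164)) = 1.01×10⁶
Q = 1.01×10⁶ > K = 67700, so the reverse reaction proceeds.

to the left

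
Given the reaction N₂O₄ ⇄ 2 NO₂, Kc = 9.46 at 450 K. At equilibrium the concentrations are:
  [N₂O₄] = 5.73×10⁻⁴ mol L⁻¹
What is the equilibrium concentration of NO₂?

[NO₂] = 0.0736 mol L⁻¹

At equilibrium, Kc = [NO₂]² / [N₂O₄] = 9.46.
([NO₂])² / (5.73×10⁻⁴) = 9.46
[NO₂]² = 0.00542 ⇒ [NO₂] = 0.0736 mol L⁻¹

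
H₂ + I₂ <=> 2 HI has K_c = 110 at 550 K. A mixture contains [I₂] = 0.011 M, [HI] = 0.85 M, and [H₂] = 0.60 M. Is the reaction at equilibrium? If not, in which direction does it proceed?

neither direction; the system is at equilibrium

Q_c = [HI]² / ([H₂]·[I₂]) = (0.85)² / ((0.60)·(0.011)) = 110
Q_c = 110 = K_c, so the system is already at equilibrium.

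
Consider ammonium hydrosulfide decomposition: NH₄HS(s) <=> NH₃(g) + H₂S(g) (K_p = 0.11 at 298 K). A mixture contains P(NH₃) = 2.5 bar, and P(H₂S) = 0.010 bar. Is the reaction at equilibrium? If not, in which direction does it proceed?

(NH₄HS is a pure solid — omitted from Q_p.)
Q_p = P(NH₃)·P(H₂S) = (2.5)·(0.010) = 0.025
Q_p = 0.025 < K_p = 0.11, so the forward reaction proceeds.

forward (toward products)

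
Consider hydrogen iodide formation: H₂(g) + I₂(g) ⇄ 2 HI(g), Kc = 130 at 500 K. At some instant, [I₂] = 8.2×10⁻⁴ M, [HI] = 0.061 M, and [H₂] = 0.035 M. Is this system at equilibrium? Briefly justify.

Qc = [HI]² / ([H₂]·[I₂]) = (0.061)² / ((0.035)·(8.2×10⁻⁴)) = 130
Qc = 130 = Kc; the system is at equilibrium.

yes, at equilibrium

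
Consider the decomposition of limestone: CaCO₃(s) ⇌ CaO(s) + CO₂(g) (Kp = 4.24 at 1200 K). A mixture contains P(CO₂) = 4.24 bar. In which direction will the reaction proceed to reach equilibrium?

at equilibrium

(CaCO₃, CaO are pure solids — omitted from Qp.)
Qp = P(CO₂) = 4.24
Qp = 4.24 = Kp, so the system is already at equilibrium.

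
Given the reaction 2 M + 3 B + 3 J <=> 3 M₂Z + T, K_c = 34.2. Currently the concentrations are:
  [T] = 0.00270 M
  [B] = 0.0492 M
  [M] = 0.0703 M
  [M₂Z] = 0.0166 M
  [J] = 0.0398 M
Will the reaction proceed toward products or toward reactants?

Q_c = [M₂Z]³·[T] / ([M]²·[B]³·[J]³) = (0.0166)³·(0.00270) / ((0.0703)²·(0.0492)³·(0.0398)³) = 333
Q_c = 333 > K_c = 34.2, so the reverse reaction proceeds.

toward reactants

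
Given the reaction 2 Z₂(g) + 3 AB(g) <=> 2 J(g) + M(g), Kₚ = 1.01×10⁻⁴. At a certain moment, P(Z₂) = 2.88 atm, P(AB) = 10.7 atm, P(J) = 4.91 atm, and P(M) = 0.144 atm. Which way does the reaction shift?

to the left

Qₚ = P(J)²·P(M) / (P(Z₂)²·P(AB)³) = (4.91)²·(0.144) / ((2.88)²·(10.7)³) = 3.42×10⁻⁴
Qₚ = 3.42×10⁻⁴ > Kₚ = 1.01×10⁻⁴, so the reverse reaction proceeds.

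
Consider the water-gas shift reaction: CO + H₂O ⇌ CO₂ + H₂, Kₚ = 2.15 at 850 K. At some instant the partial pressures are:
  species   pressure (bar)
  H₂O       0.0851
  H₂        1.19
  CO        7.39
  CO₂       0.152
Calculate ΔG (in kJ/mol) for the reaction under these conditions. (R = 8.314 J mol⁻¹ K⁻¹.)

Qₚ = P(CO₂)·P(H₂) / (P(CO)·P(H₂O)) = (0.152)·(1.19) / ((7.39)·(0.0851)) = 0.288
ΔG = RT ln(Qₚ/Kₚ) = (8.314 J mol⁻¹ K⁻¹)(850 K) × ln(0.288/2.15)
   = (7.067 kJ/mol)(-2.010) = -14.2 kJ/mol
ΔG < 0, so the forward reaction is spontaneous (proceeds forward).

ΔG = -14.2 kJ/mol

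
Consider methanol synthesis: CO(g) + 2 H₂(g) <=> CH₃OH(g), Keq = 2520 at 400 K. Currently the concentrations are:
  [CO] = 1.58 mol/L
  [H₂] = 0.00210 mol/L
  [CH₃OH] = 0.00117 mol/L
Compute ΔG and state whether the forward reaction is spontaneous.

Q = [CH₃OH] / ([CO]·[H₂]²) = (0.00117) / ((1.58)·(0.00210)²) = 168
ΔG = RT ln(Q/Keq) = (8.314 J mol⁻¹ K⁻¹)(400 K) × ln(168/2520)
   = (3.326 kJ/mol)(-2.708) = -9.01 kJ/mol
ΔG < 0, so the forward reaction is spontaneous (proceeds forward).

ΔG = -9.01 kJ/mol; the forward reaction is spontaneous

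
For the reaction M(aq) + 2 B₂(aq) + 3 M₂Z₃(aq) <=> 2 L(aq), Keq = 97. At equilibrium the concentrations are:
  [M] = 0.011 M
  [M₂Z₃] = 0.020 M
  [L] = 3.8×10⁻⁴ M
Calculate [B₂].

At equilibrium, Keq = [L]² / ([M]·[B₂]²·[M₂Z₃]³) = 97.
(3.8×10⁻⁴)² / ((0.011)·([B₂])²·(0.020)³) = 97
[B₂]² = 0.0169 ⇒ [B₂] = 0.13 M

[B₂] = 0.13 M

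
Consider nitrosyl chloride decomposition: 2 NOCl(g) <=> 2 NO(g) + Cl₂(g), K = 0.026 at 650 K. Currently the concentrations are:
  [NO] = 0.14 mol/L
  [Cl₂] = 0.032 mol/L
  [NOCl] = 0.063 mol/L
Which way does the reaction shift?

reverse (toward reactants)

Q = [NO]²·[Cl₂] / [NOCl]² = (0.14)²·(0.032) / (0.063)² = 0.16
Q = 0.16 > K = 0.026, so the reverse reaction proceeds.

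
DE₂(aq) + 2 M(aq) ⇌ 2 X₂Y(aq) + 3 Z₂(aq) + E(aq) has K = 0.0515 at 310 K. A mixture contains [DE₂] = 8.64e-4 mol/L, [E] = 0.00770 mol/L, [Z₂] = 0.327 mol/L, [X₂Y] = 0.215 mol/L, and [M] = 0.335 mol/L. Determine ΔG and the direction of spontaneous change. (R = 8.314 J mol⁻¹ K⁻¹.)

Q = [X₂Y]²·[Z₂]³·[E] / ([DE₂]·[M]²) = (0.215)²·(0.327)³·(0.00770) / ((8.64e-4)·(0.335)²) = 0.128
ΔG = RT ln(Q/K) = (8.314 J mol⁻¹ K⁻¹)(310 K) × ln(0.128/0.0515)
   = (2.577 kJ/mol)(0.9104) = 2.35 kJ/mol
ΔG > 0, so the forward reaction is non-spontaneous (proceeds in reverse).

ΔG = 2.35 kJ/mol; the forward reaction is non-spontaneous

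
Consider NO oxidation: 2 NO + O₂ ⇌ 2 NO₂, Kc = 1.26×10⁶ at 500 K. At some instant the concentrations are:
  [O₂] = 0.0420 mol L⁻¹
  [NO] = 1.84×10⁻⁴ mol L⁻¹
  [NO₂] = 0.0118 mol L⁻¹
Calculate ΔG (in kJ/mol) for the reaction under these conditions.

ΔG = -10.6 kJ/mol

Qc = [NO₂]² / ([NO]²·[O₂]) = (0.0118)² / ((1.84×10⁻⁴)²·(0.0420)) = 97900
ΔG = RT ln(Qc/Kc) = (8.314 J mol⁻¹ K⁻¹)(500 K) × ln(97900/1.26×10⁶)
   = (4.157 kJ/mol)(-2.555) = -10.6 kJ/mol
ΔG < 0, so the forward reaction is spontaneous (proceeds forward).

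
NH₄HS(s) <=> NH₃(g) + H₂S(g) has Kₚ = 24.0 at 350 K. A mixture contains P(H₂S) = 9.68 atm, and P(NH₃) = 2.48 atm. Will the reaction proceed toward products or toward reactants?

no net change (already at equilibrium)

(NH₄HS is a pure solid — omitted from Qₚ.)
Qₚ = P(NH₃)·P(H₂S) = (2.48)·(9.68) = 24.0
Qₚ = 24.0 = Kₚ, so the system is already at equilibrium.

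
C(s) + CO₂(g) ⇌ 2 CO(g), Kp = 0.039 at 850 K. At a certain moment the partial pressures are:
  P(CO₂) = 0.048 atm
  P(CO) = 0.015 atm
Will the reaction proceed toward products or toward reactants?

in the forward direction

(C is a pure solid — omitted from Qp.)
Qp = P(CO)² / P(CO₂) = (0.015)² / (0.048) = 0.0047
Qp = 0.0047 < Kp = 0.039, so the forward reaction proceeds.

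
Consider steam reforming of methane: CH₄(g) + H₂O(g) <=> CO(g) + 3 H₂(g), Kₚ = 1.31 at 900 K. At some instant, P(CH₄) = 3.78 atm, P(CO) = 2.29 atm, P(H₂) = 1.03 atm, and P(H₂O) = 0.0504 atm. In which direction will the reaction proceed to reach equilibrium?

Qₚ = P(CO)·P(H₂)³ / (P(CH₄)·P(H₂O)) = (2.29)·(1.03)³ / ((3.78)·(0.0504)) = 13.1
Qₚ = 13.1 > Kₚ = 1.31, so the reverse reaction proceeds.

in the reverse direction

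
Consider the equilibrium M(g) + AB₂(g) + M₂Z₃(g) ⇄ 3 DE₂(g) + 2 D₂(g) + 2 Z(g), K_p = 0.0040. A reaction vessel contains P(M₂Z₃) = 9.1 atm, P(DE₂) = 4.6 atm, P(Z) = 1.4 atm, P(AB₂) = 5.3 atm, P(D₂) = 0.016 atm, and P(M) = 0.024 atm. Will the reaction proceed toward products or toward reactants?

Q_p = P(DE₂)³·P(D₂)²·P(Z)² / (P(M)·P(AB₂)·P(M₂Z₃)) = (4.6)³·(0.016)²·(1.4)² / ((0.024)·(5.3)·(9.1)) = 0.042
Q_p = 0.042 > K_p = 0.0040, so the reverse reaction proceeds.

in the reverse direction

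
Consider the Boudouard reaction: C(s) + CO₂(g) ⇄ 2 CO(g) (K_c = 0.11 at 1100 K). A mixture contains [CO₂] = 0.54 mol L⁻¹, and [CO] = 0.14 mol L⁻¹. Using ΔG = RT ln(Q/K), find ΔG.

(C is a pure solid — omitted from Q_c.)
Q_c = [CO]² / [CO₂] = (0.14)² / (0.54) = 0.0363
ΔG = RT ln(Q_c/K_c) = (8.314 J mol⁻¹ K⁻¹)(1100 K) × ln(0.0363/0.11)
   = (9.145 kJ/mol)(-1.109) = -10.1 kJ/mol
ΔG < 0, so the forward reaction is spontaneous (proceeds forward).

ΔG = -10.1 kJ/mol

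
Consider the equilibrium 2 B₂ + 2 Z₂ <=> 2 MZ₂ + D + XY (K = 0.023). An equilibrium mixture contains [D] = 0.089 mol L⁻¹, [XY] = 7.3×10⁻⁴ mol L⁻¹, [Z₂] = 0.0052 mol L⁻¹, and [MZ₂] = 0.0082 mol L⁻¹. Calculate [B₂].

At equilibrium, K = [MZ₂]²·[D]·[XY] / ([B₂]²·[Z₂]²) = 0.023.
(0.0082)²·(0.089)·(7.3×10⁻⁴) / (([B₂])²·(0.0052)²) = 0.023
[B₂]² = 0.00702 ⇒ [B₂] = 0.084 mol L⁻¹

[B₂] = 0.084 mol L⁻¹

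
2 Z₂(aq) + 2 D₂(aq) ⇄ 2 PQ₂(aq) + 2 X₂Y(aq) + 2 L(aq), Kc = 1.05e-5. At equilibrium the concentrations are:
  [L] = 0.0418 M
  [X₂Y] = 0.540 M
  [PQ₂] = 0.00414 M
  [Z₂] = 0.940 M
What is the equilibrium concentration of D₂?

At equilibrium, Kc = [PQ₂]²·[X₂Y]²·[L]² / ([Z₂]²·[D₂]²) = 1.05e-5.
(0.00414)²·(0.540)²·(0.0418)² / ((0.940)²·([D₂])²) = 1.05e-5
[D₂]² = 9.41e-4 ⇒ [D₂] = 0.0307 M

[D₂] = 0.0307 M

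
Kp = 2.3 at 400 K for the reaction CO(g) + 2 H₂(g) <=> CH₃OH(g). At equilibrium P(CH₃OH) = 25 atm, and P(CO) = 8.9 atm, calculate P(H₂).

At equilibrium, Kp = P(CH₃OH) / (P(CO)·P(H₂)²) = 2.3.
(25) / ((8.9)·(P(H₂))²) = 2.3
P(H₂)² = 1.22 ⇒ P(H₂) = 1.1 atm

P(H₂) = 1.1 atm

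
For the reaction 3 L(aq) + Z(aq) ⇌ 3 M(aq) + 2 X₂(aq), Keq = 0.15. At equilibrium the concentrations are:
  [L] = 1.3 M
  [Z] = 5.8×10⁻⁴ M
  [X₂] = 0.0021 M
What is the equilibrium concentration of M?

[M] = 3.5 M

At equilibrium, Keq = [M]³·[X₂]² / ([L]³·[Z]) = 0.15.
([M])³·(0.0021)² / ((1.3)³·(5.8×10⁻⁴)) = 0.15
[M]³ = 43.3 ⇒ [M] = 3.5 M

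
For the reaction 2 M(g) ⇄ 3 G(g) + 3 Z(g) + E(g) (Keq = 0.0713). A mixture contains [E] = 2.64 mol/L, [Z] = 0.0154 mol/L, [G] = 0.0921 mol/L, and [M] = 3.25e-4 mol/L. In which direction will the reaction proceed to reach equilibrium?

no net change (already at equilibrium)

Q = [G]³·[Z]³·[E] / [M]² = (0.0921)³·(0.0154)³·(2.64) / (3.25e-4)² = 0.0713
Q = 0.0713 = Keq, so the system is already at equilibrium.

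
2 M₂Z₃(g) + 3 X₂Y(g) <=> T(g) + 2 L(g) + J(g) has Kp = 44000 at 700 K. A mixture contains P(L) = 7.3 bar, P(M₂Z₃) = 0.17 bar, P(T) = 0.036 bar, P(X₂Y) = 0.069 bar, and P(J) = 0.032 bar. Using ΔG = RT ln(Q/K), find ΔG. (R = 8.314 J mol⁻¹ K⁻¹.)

Qp = P(T)·P(L)²·P(J) / (P(M₂Z₃)²·P(X₂Y)³) = (0.036)·(7.3)²·(0.032) / ((0.17)²·(0.069)³) = 6470
ΔG = RT ln(Qp/Kp) = (8.314 J mol⁻¹ K⁻¹)(700 K) × ln(6470/44000)
   = (5.820 kJ/mol)(-1.917) = -11.2 kJ/mol
ΔG < 0, so the forward reaction is spontaneous (proceeds forward).

ΔG = -11.2 kJ/mol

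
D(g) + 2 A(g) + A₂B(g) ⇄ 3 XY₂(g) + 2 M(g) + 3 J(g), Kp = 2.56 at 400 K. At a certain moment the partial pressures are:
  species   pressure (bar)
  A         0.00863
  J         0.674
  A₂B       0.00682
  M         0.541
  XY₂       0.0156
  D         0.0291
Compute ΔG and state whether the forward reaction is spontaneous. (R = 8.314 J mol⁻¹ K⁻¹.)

Qp = P(XY₂)³·P(M)²·P(J)³ / (P(D)·P(A)²·P(A₂B)) = (0.0156)³·(0.541)²·(0.674)³ / ((0.0291)·(0.00863)²·(0.00682)) = 23.0
ΔG = RT ln(Qp/Kp) = (8.314 J mol⁻¹ K⁻¹)(400 K) × ln(23.0/2.56)
   = (3.326 kJ/mol)(2.195) = 7.30 kJ/mol
ΔG > 0, so the forward reaction is non-spontaneous (proceeds in reverse).

ΔG = 7.30 kJ/mol; the forward reaction is non-spontaneous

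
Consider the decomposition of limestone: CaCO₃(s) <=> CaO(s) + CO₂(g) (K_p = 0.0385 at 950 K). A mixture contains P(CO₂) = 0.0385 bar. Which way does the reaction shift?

no net change (already at equilibrium)

(CaCO₃, CaO are pure solids — omitted from Q_p.)
Q_p = P(CO₂) = 0.0385
Q_p = 0.0385 = K_p, so the system is already at equilibrium.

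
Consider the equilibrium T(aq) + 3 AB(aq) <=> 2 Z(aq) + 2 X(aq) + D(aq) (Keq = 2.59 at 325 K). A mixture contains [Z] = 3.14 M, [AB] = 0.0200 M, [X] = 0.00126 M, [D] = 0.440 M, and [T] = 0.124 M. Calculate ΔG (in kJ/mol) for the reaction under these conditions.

ΔG = 2.66 kJ/mol

Q = [Z]²·[X]²·[D] / ([T]·[AB]³) = (3.14)²·(0.00126)²·(0.440) / ((0.124)·(0.0200)³) = 6.94
ΔG = RT ln(Q/Keq) = (8.314 J mol⁻¹ K⁻¹)(325 K) × ln(6.94/2.59)
   = (2.702 kJ/mol)(0.9856) = 2.66 kJ/mol
ΔG > 0, so the forward reaction is non-spontaneous (proceeds in reverse).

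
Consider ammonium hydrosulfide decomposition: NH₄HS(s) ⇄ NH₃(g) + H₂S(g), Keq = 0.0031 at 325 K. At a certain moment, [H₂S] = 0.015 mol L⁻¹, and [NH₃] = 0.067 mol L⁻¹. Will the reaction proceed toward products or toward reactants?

(NH₄HS is a pure solid — omitted from Q.)
Q = [NH₃]·[H₂S] = (0.067)·(0.015) = 0.0010
Q = 0.0010 < Keq = 0.0031, so the forward reaction proceeds.

to the right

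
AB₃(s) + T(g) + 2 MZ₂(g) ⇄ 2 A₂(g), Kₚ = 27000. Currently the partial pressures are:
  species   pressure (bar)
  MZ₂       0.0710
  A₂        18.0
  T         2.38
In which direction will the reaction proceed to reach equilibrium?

(AB₃ is a pure solid — omitted from Qₚ.)
Qₚ = P(A₂)² / (P(T)·P(MZ₂)²) = (18.0)² / ((2.38)·(0.0710)²) = 27000
Qₚ = 27000 = Kₚ, so the system is already at equilibrium.

at equilibrium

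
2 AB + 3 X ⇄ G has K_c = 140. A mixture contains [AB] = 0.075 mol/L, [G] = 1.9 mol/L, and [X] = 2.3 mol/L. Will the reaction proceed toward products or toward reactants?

Q_c = [G] / ([AB]²·[X]³) = (1.9) / ((0.075)²·(2.3)³) = 28
Q_c = 28 < K_c = 140, so the forward reaction proceeds.

in the forward direction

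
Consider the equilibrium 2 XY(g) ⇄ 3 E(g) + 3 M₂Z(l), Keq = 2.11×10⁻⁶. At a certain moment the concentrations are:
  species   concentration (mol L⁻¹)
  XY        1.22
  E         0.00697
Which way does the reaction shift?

(M₂Z is a pure liquid — omitted from Q.)
Q = [E]³ / [XY]² = (0.00697)³ / (1.22)² = 2.27×10⁻⁷
Q = 2.27×10⁻⁷ < Keq = 2.11×10⁻⁶, so the forward reaction proceeds.

toward products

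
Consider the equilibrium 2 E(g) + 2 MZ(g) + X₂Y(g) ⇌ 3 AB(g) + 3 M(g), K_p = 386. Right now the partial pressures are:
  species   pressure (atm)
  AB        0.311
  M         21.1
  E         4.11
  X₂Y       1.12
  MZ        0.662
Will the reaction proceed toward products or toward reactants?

Q_p = P(AB)³·P(M)³ / (P(E)²·P(MZ)²·P(X₂Y)) = (0.311)³·(21.1)³ / ((4.11)²·(0.662)²·(1.12)) = 34.1
Q_p = 34.1 < K_p = 386, so the forward reaction proceeds.

to the right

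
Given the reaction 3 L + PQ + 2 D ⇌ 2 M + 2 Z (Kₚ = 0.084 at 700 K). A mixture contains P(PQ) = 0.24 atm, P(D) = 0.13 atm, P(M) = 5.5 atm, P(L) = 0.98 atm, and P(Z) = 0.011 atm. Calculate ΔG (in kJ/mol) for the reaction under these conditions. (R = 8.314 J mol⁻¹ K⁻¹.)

ΔG = 14.2 kJ/mol

Qₚ = P(M)²·P(Z)² / (P(L)³·P(PQ)·P(D)²) = (5.5)²·(0.011)² / ((0.98)³·(0.24)·(0.13)²) = 0.959
ΔG = RT ln(Qₚ/Kₚ) = (8.314 J mol⁻¹ K⁻¹)(700 K) × ln(0.959/0.084)
   = (5.820 kJ/mol)(2.435) = 14.2 kJ/mol
ΔG > 0, so the forward reaction is non-spontaneous (proceeds in reverse).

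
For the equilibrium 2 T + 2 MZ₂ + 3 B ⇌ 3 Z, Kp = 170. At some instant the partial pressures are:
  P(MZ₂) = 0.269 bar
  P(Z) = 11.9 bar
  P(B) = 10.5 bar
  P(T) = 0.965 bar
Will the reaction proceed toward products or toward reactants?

to the right

Qp = P(Z)³ / (P(T)²·P(MZ₂)²·P(B)³) = (11.9)³ / ((0.965)²·(0.269)²·(10.5)³) = 21.6
Qp = 21.6 < Kp = 170, so the forward reaction proceeds.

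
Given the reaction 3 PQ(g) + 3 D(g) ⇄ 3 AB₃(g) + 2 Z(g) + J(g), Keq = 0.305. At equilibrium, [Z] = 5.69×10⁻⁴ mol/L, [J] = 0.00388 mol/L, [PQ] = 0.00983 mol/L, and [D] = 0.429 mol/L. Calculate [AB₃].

[AB₃] = 2.63 mol/L

At equilibrium, Keq = [AB₃]³·[Z]²·[J] / ([PQ]³·[D]³) = 0.305.
([AB₃])³·(5.69×10⁻⁴)²·(0.00388) / ((0.00983)³·(0.429)³) = 0.305
[AB₃]³ = 18.2 ⇒ [AB₃] = 2.63 mol/L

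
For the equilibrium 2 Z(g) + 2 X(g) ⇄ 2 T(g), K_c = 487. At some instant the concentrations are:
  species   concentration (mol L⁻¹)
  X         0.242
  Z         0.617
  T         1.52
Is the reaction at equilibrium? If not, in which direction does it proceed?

in the forward direction

Q_c = [T]² / ([Z]²·[X]²) = (1.52)² / ((0.617)²·(0.242)²) = 104
Q_c = 104 < K_c = 487, so the forward reaction proceeds.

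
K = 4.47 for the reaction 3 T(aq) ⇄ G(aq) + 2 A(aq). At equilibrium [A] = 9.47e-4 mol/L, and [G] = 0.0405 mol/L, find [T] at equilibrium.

At equilibrium, K = [G]·[A]² / [T]³ = 4.47.
(0.0405)·(9.47e-4)² / ([T])³ = 4.47
[T]³ = 8.13e-9 ⇒ [T] = 0.00201 mol/L

[T] = 0.00201 mol/L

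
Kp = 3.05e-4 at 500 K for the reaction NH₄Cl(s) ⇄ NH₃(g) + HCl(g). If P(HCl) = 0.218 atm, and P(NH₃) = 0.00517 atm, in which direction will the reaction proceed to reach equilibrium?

(NH₄Cl is a pure solid — omitted from Qp.)
Qp = P(NH₃)·P(HCl) = (0.00517)·(0.218) = 0.00113
Qp = 0.00113 > Kp = 3.05e-4, so the reverse reaction proceeds.

in the reverse direction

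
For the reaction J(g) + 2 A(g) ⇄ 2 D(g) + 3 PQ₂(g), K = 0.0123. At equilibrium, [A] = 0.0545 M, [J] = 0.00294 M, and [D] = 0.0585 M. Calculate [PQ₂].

At equilibrium, K = [D]²·[PQ₂]³ / ([J]·[A]²) = 0.0123.
(0.0585)²·([PQ₂])³ / ((0.00294)·(0.0545)²) = 0.0123
[PQ₂]³ = 3.14×10⁻⁵ ⇒ [PQ₂] = 0.0315 M

[PQ₂] = 0.0315 M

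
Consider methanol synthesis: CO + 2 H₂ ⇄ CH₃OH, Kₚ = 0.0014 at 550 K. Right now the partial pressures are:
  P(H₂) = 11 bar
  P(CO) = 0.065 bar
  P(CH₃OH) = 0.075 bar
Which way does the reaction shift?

Qₚ = P(CH₃OH) / (P(CO)·P(H₂)²) = (0.075) / ((0.065)·(11)²) = 0.0095
Qₚ = 0.0095 > Kₚ = 0.0014, so the reverse reaction proceeds.

to the left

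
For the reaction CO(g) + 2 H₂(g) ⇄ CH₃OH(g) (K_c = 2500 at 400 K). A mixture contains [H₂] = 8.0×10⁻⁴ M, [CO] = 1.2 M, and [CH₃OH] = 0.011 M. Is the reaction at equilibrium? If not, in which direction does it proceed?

toward reactants

Q_c = [CH₃OH] / ([CO]·[H₂]²) = (0.011) / ((1.2)·(8.0×10⁻⁴)²) = 14000
Q_c = 14000 > K_c = 2500, so the reverse reaction proceeds.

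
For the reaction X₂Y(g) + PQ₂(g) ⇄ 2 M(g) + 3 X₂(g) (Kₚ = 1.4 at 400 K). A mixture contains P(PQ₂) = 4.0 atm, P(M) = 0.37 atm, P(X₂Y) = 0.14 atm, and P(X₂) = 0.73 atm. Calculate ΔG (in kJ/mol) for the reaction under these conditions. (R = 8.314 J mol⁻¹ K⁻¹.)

Qₚ = P(M)²·P(X₂)³ / (P(X₂Y)·P(PQ₂)) = (0.37)²·(0.73)³ / ((0.14)·(4.0)) = 0.0951
ΔG = RT ln(Qₚ/Kₚ) = (8.314 J mol⁻¹ K⁻¹)(400 K) × ln(0.0951/1.4)
   = (3.326 kJ/mol)(-2.689) = -8.94 kJ/mol
ΔG < 0, so the forward reaction is spontaneous (proceeds forward).

ΔG = -8.94 kJ/mol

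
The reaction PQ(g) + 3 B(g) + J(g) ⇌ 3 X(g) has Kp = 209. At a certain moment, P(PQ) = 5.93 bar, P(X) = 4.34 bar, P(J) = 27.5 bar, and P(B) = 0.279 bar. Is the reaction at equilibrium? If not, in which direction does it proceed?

Qp = P(X)³ / (P(PQ)·P(B)³·P(J)) = (4.34)³ / ((5.93)·(0.279)³·(27.5)) = 23.1
Qp = 23.1 < Kp = 209, so the forward reaction proceeds.

to the right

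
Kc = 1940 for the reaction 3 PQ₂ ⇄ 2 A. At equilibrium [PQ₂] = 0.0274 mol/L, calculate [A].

At equilibrium, Kc = [A]² / [PQ₂]³ = 1940.
([A])² / (0.0274)³ = 1940
[A]² = 0.0399 ⇒ [A] = 0.200 mol/L

[A] = 0.200 mol/L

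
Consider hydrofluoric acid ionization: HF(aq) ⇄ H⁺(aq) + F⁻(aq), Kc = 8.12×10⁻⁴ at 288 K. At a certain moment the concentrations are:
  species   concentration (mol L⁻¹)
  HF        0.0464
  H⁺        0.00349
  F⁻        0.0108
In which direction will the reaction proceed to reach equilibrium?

Qc = [H⁺]·[F⁻] / [HF] = (0.00349)·(0.0108) / (0.0464) = 8.12×10⁻⁴
Qc = 8.12×10⁻⁴ = Kc, so the system is already at equilibrium.

neither direction; the system is at equilibrium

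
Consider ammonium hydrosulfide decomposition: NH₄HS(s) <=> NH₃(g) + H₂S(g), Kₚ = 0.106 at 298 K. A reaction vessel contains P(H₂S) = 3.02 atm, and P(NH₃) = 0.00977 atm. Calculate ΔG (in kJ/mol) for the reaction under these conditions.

(NH₄HS is a pure solid — omitted from Qₚ.)
Qₚ = P(NH₃)·P(H₂S) = (0.00977)·(3.02) = 0.0295
ΔG = RT ln(Qₚ/Kₚ) = (8.314 J mol⁻¹ K⁻¹)(298 K) × ln(0.0295/0.106)
   = (2.478 kJ/mol)(-1.279) = -3.17 kJ/mol
ΔG < 0, so the forward reaction is spontaneous (proceeds forward).

ΔG = -3.17 kJ/mol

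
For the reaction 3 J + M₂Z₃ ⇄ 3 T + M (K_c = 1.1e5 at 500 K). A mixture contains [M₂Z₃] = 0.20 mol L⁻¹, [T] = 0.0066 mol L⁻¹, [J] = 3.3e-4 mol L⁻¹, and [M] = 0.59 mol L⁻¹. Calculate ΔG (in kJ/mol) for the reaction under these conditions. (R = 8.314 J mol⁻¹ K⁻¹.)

Q_c = [T]³·[M] / ([J]³·[M₂Z₃]) = (0.0066)³·(0.59) / ((3.3e-4)³·(0.20)) = 23600
ΔG = RT ln(Q_c/K_c) = (8.314 J mol⁻¹ K⁻¹)(500 K) × ln(23600/1.1e5)
   = (4.157 kJ/mol)(-1.539) = -6.40 kJ/mol
ΔG < 0, so the forward reaction is spontaneous (proceeds forward).

ΔG = -6.40 kJ/mol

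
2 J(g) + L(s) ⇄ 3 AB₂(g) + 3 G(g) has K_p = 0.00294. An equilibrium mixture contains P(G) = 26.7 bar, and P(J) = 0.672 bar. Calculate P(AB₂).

(L is a pure solid — omitted from K_p.)
At equilibrium, K_p = P(AB₂)³·P(G)³ / P(J)² = 0.00294.
(P(AB₂))³·(26.7)³ / (0.672)² = 0.00294
P(AB₂)³ = 6.98×10⁻⁸ ⇒ P(AB₂) = 0.00412 bar

P(AB₂) = 0.00412 bar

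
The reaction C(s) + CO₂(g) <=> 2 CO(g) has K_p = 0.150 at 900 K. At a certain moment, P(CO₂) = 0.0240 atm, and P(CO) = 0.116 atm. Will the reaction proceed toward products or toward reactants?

(C is a pure solid — omitted from Q_p.)
Q_p = P(CO)² / P(CO₂) = (0.116)² / (0.0240) = 0.561
Q_p = 0.561 > K_p = 0.150, so the reverse reaction proceeds.

to the left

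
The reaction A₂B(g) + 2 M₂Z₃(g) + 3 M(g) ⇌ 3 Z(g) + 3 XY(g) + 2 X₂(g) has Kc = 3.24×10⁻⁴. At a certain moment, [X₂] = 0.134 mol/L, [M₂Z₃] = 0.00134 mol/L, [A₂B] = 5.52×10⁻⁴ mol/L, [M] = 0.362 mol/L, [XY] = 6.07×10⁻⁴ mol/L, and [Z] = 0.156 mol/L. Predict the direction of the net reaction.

no net change (already at equilibrium)

Qc = [Z]³·[XY]³·[X₂]² / ([A₂B]·[M₂Z₃]²·[M]³) = (0.156)³·(6.07×10⁻⁴)³·(0.134)² / ((5.52×10⁻⁴)·(0.00134)²·(0.362)³) = 3.24×10⁻⁴
Qc = 3.24×10⁻⁴ = Kc, so the system is already at equilibrium.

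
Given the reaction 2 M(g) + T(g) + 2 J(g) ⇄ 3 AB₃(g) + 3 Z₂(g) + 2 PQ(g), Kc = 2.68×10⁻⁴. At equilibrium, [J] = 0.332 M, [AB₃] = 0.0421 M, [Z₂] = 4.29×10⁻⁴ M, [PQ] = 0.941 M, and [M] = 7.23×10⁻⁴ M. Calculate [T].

[T] = 3.38×10⁻⁴ M

At equilibrium, Kc = [AB₃]³·[Z₂]³·[PQ]² / ([M]²·[T]·[J]²) = 2.68×10⁻⁴.
(0.0421)³·(4.29×10⁻⁴)³·(0.941)² / ((7.23×10⁻⁴)²·([T])·(0.332)²) = 2.68×10⁻⁴
[T] = 3.38×10⁻⁴ M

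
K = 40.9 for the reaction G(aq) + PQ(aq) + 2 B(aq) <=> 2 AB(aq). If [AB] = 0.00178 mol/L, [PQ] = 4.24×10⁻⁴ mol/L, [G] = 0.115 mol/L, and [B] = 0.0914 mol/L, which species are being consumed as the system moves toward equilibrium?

Q = [AB]² / ([G]·[PQ]·[B]²) = (0.00178)² / ((0.115)·(4.24×10⁻⁴)·(0.0914)²) = 7.78
Q = 7.78 < K = 40.9: net forward reaction.

G, PQ, B (reactants)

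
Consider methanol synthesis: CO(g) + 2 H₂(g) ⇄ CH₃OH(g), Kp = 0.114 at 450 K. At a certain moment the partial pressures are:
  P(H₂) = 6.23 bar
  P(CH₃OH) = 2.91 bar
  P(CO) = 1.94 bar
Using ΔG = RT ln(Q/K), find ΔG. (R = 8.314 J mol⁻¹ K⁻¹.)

Qp = P(CH₃OH) / (P(CO)·P(H₂)²) = (2.91) / ((1.94)·(6.23)²) = 0.0386
ΔG = RT ln(Qp/Kp) = (8.314 J mol⁻¹ K⁻¹)(450 K) × ln(0.0386/0.114)
   = (3.741 kJ/mol)(-1.083) = -4.05 kJ/mol
ΔG < 0, so the forward reaction is spontaneous (proceeds forward).

ΔG = -4.05 kJ/mol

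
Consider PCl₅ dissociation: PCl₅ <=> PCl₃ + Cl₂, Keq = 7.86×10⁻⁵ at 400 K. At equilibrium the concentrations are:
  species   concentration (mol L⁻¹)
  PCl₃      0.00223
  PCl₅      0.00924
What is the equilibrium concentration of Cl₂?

At equilibrium, Keq = [PCl₃]·[Cl₂] / [PCl₅] = 7.86×10⁻⁵.
(0.00223)·([Cl₂]) / (0.00924) = 7.86×10⁻⁵
[Cl₂] = 3.26×10⁻⁴ mol L⁻¹

[Cl₂] = 3.26×10⁻⁴ mol L⁻¹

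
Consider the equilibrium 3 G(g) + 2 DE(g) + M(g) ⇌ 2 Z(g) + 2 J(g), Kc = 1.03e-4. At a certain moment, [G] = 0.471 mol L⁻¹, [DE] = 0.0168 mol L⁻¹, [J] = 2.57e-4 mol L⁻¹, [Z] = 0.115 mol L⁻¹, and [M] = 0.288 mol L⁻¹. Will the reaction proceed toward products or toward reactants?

Qc = [Z]²·[J]² / ([G]³·[DE]²·[M]) = (0.115)²·(2.57e-4)² / ((0.471)³·(0.0168)²·(0.288)) = 1.03e-4
Qc = 1.03e-4 = Kc, so the system is already at equilibrium.

at equilibrium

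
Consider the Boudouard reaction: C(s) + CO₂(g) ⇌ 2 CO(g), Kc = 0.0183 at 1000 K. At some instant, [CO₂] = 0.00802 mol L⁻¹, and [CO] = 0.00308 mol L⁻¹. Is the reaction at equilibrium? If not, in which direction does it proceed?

(C is a pure solid — omitted from Qc.)
Qc = [CO]² / [CO₂] = (0.00308)² / (0.00802) = 0.00118
Qc = 0.00118 < Kc = 0.0183, so the forward reaction proceeds.

toward products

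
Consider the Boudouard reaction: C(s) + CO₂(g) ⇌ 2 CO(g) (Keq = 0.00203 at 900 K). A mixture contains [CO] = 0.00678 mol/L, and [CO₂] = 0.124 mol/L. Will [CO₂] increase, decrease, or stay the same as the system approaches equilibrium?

decrease

(C is a pure solid — omitted from Q.)
Q = [CO]² / [CO₂] = (0.00678)² / (0.124) = 3.71e-4
Q = 3.71e-4 < Keq = 0.00203: net forward reaction.
CO₂ is a reactant, so it decreases.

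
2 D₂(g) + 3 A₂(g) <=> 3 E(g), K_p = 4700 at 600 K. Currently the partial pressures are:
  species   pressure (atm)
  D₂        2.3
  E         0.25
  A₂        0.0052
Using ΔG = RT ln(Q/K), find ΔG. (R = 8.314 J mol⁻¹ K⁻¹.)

Q_p = P(E)³ / (P(D₂)²·P(A₂)³) = (0.25)³ / ((2.3)²·(0.0052)³) = 21000
ΔG = RT ln(Q_p/K_p) = (8.314 J mol⁻¹ K⁻¹)(600 K) × ln(21000/4700)
   = (4.988 kJ/mol)(1.497) = 7.47 kJ/mol
ΔG > 0, so the forward reaction is non-spontaneous (proceeds in reverse).

ΔG = 7.47 kJ/mol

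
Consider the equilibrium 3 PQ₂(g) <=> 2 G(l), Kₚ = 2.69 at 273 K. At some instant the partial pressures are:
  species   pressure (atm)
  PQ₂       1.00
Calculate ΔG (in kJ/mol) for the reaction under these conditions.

(G is a pure liquid — omitted from Qₚ.)
Qₚ = 1 / P(PQ₂)³ = 1 / (1.00)³ = 1.00
ΔG = RT ln(Qₚ/Kₚ) = (8.314 J mol⁻¹ K⁻¹)(273 K) × ln(1.00/2.69)
   = (2.270 kJ/mol)(-0.9895) = -2.25 kJ/mol
ΔG < 0, so the forward reaction is spontaneous (proceeds forward).

ΔG = -2.25 kJ/mol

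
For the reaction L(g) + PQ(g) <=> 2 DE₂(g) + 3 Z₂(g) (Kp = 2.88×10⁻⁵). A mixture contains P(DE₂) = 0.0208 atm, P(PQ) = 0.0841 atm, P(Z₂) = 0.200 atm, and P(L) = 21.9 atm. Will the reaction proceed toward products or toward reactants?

to the right

Qp = P(DE₂)²·P(Z₂)³ / (P(L)·P(PQ)) = (0.0208)²·(0.200)³ / ((21.9)·(0.0841)) = 1.88×10⁻⁶
Qp = 1.88×10⁻⁶ < Kp = 2.88×10⁻⁵, so the forward reaction proceeds.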